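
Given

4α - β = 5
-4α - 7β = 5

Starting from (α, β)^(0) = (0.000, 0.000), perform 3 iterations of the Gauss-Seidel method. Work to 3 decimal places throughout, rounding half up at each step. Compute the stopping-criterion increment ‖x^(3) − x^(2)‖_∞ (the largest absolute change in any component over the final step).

Iteration 1:
  α = (5 - (-1)·0.000) / (4) = 1.250
  β = (5 - (-4)·1.250) / (-7) = -1.429
Iteration 2:
  α = (5 - (-1)·-1.429) / (4) = 0.893
  β = (5 - (-4)·0.893) / (-7) = -1.225
Iteration 3:
  α = (5 - (-1)·-1.225) / (4) = 0.944
  β = (5 - (-4)·0.944) / (-7) = -1.254
Change: (0.051, -0.029) → max |·| = 0.051

0.051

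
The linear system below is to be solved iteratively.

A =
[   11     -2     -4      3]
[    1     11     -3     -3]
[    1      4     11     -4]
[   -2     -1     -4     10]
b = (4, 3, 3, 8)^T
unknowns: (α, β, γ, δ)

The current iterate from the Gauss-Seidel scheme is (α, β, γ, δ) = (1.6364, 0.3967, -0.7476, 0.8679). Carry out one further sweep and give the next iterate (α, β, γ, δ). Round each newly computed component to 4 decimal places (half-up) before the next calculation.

One sweep:
  α = (4 - (-2)·0.3967 - (-4)·-0.7476 - (3)·0.8679) / (11) = -0.0728
  β = (3 - (1)·-0.0728 - (-3)·-0.7476 - (-3)·0.8679) / (11) = 0.3122
  γ = (3 - (1)·-0.0728 - (4)·0.3122 - (-4)·0.8679) / (11) = 0.4814
  δ = (8 - (-2)·-0.0728 - (-1)·0.3122 - (-4)·0.4814) / (10) = 1.0092

(-0.0728, 0.3122, 0.4814, 1.0092)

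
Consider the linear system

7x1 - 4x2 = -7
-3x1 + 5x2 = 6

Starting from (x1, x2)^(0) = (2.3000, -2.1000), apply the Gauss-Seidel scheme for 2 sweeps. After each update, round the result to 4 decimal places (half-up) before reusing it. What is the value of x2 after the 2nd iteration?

0.5588

Iteration 1:
  x1 = (-7 - (-4)·-2.1000) / (7) = -2.2000
  x2 = (6 - (-3)·-2.2000) / (5) = -0.1200
Iteration 2:
  x1 = (-7 - (-4)·-0.1200) / (7) = -1.0686
  x2 = (6 - (-3)·-1.0686) / (5) = 0.5588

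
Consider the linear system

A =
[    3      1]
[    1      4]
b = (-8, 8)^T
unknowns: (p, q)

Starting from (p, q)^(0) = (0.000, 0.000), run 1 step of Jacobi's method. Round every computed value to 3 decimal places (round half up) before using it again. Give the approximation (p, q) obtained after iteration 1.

(-2.667, 2.000)

Iteration 1:
  p = (-8 - (1)·0.000) / (3) = -2.667
  q = (8 - (1)·0.000) / (4) = 2.000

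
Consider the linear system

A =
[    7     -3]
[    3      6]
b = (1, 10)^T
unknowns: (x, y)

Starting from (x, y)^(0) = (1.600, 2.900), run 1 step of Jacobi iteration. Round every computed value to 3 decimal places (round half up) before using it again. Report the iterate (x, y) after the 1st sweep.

Iteration 1:
  x = (1 - (-3)·2.900) / (7) = 1.386
  y = (10 - (3)·1.600) / (6) = 0.867

(1.386, 0.867)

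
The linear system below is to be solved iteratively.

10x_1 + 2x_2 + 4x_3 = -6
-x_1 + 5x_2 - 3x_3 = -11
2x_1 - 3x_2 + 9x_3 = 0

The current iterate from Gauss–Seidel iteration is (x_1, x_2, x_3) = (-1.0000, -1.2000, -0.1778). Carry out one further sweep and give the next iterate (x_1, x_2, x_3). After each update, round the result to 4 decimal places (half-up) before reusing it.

(-0.2889, -2.3645, -0.7240)

One sweep:
  x_1 = (-6 - (2)·-1.2000 - (4)·-0.1778) / (10) = -0.2889
  x_2 = (-11 - (-1)·-0.2889 - (-3)·-0.1778) / (5) = -2.3645
  x_3 = (0 - (2)·-0.2889 - (-3)·-2.3645) / (9) = -0.7240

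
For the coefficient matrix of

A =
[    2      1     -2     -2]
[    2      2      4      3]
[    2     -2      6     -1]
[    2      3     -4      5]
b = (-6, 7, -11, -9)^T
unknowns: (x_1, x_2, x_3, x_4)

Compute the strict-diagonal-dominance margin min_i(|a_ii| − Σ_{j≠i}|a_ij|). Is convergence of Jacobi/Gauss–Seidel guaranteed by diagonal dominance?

-7

row 1: |2| − (1+2+2) = -3
row 2: |2| − (2+4+3) = -7
row 3: |6| − (2+2+1) = 1
row 4: |5| − (2+3+4) = -4
minimum over rows = -7 → not strictly diagonally dominant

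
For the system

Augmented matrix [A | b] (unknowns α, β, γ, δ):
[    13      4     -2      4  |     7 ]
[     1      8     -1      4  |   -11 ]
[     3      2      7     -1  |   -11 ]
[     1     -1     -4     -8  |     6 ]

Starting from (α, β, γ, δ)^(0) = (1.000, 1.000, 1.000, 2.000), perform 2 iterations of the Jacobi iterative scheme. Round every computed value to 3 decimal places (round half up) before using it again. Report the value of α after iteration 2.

1.346

Iteration 1:
  α = (7 - (4)·1.000 - (-2)·1.000 - (4)·2.000) / (13) = -0.231
  β = (-11 - (1)·1.000 - (-1)·1.000 - (4)·2.000) / (8) = -2.375
  γ = (-11 - (3)·1.000 - (2)·1.000 - (-1)·2.000) / (7) = -2.000
  δ = (6 - (1)·1.000 - (-1)·1.000 - (-4)·1.000) / (-8) = -1.250
Iteration 2:
  α = (7 - (4)·-2.375 - (-2)·-2.000 - (4)·-1.250) / (13) = 1.346
  β = (-11 - (1)·-0.231 - (-1)·-2.000 - (4)·-1.250) / (8) = -0.971
  γ = (-11 - (3)·-0.231 - (2)·-2.375 - (-1)·-1.250) / (7) = -0.972
  δ = (6 - (1)·-0.231 - (-1)·-2.375 - (-4)·-2.000) / (-8) = 0.518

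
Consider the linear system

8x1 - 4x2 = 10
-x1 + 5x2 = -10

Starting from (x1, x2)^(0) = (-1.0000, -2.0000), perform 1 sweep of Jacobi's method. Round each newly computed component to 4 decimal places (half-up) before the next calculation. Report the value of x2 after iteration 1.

Iteration 1:
  x1 = (10 - (-4)·-2.0000) / (8) = 0.2500
  x2 = (-10 - (-1)·-1.0000) / (5) = -2.2000

-2.2000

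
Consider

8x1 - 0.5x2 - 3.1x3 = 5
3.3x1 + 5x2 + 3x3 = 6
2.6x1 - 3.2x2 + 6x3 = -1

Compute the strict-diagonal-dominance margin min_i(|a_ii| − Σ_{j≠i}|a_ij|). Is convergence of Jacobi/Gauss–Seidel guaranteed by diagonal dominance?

row 1: |8| − (0.5+3.1) = 4.4
row 2: |5| − (3.3+3) = -1.3
row 3: |6| − (2.6+3.2) = 0.2
minimum over rows = -1.3 → not strictly diagonally dominant

-1.3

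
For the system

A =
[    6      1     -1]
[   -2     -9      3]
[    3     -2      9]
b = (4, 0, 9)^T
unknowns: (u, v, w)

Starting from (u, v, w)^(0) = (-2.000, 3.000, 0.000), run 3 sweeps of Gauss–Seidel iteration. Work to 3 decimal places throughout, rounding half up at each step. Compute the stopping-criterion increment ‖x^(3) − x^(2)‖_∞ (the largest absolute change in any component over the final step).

0.058

Iteration 1:
  u = (4 - (1)·3.000 - (-1)·0.000) / (6) = 0.167
  v = (0 - (-2)·0.167 - (3)·0.000) / (-9) = -0.037
  w = (9 - (3)·0.167 - (-2)·-0.037) / (9) = 0.936
Iteration 2:
  u = (4 - (1)·-0.037 - (-1)·0.936) / (6) = 0.829
  v = (0 - (-2)·0.829 - (3)·0.936) / (-9) = 0.128
  w = (9 - (3)·0.829 - (-2)·0.128) / (9) = 0.752
Iteration 3:
  u = (4 - (1)·0.128 - (-1)·0.752) / (6) = 0.771
  v = (0 - (-2)·0.771 - (3)·0.752) / (-9) = 0.079
  w = (9 - (3)·0.771 - (-2)·0.079) / (9) = 0.761
Change: (-0.058, -0.049, 0.009) → max |·| = 0.058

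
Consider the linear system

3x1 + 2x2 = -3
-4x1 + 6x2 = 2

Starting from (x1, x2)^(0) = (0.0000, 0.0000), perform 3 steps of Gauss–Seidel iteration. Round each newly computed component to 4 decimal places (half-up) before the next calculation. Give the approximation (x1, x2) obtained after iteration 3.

(-0.8765, -0.2510)

Iteration 1:
  x1 = (-3 - (2)·0.0000) / (3) = -1.0000
  x2 = (2 - (-4)·-1.0000) / (6) = -0.3333
Iteration 2:
  x1 = (-3 - (2)·-0.3333) / (3) = -0.7778
  x2 = (2 - (-4)·-0.7778) / (6) = -0.1852
Iteration 3:
  x1 = (-3 - (2)·-0.1852) / (3) = -0.8765
  x2 = (2 - (-4)·-0.8765) / (6) = -0.2510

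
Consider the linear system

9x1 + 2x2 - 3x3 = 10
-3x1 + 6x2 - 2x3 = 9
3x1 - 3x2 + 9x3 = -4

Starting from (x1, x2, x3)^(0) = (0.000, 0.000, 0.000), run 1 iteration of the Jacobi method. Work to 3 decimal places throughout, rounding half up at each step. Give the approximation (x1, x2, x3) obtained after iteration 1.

Iteration 1:
  x1 = (10 - (2)·0.000 - (-3)·0.000) / (9) = 1.111
  x2 = (9 - (-3)·0.000 - (-2)·0.000) / (6) = 1.500
  x3 = (-4 - (3)·0.000 - (-3)·0.000) / (9) = -0.444

(1.111, 1.500, -0.444)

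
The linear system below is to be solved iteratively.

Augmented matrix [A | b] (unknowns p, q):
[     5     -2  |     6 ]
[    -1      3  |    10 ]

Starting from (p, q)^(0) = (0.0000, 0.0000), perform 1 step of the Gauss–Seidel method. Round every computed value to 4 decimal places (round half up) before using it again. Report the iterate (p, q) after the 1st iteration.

Iteration 1:
  p = (6 - (-2)·0.0000) / (5) = 1.2000
  q = (10 - (-1)·1.2000) / (3) = 3.7333

(1.2000, 3.7333)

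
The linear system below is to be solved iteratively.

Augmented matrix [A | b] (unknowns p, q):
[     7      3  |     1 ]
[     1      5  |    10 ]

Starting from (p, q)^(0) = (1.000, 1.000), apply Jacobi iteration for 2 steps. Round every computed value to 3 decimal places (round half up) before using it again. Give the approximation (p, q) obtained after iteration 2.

(-0.629, 2.057)

Iteration 1:
  p = (1 - (3)·1.000) / (7) = -0.286
  q = (10 - (1)·1.000) / (5) = 1.800
Iteration 2:
  p = (1 - (3)·1.800) / (7) = -0.629
  q = (10 - (1)·-0.286) / (5) = 2.057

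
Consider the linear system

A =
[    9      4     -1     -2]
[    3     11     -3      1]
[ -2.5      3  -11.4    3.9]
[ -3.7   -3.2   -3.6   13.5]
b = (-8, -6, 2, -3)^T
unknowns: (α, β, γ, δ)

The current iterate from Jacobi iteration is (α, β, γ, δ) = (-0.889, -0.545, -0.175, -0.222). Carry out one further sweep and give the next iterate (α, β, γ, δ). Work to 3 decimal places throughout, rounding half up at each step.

One sweep:
  α = (-8 - (4)·-0.545 - (-1)·-0.175 - (-2)·-0.222) / (9) = -0.715
  β = (-6 - (3)·-0.889 - (-3)·-0.175 - (1)·-0.222) / (11) = -0.331
  γ = (2 - (-2.5)·-0.889 - (3)·-0.545 - (3.9)·-0.222) / (-11.4) = -0.200
  δ = (-3 - (-3.7)·-0.889 - (-3.2)·-0.545 - (-3.6)·-0.175) / (13.5) = -0.642

(-0.715, -0.331, -0.200, -0.642)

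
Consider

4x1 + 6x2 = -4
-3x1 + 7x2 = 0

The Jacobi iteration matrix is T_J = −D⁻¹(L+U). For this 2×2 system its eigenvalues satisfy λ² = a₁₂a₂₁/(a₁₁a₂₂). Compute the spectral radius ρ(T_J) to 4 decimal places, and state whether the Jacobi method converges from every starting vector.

0.8018

a₁₂a₂₁/(a₁₁a₂₂) = (6)·(-3) / ((4)·(7)) = -0.642857
ρ = √|-0.642857| = √0.642857 = 0.8018
ρ < 1, so Jacobi converges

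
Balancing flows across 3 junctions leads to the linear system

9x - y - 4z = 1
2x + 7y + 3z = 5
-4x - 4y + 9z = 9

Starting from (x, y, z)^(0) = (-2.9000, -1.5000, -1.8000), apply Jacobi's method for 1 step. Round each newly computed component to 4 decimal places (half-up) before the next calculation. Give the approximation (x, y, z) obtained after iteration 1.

(-0.8556, 2.3143, -0.9556)

Iteration 1:
  x = (1 - (-1)·-1.5000 - (-4)·-1.8000) / (9) = -0.8556
  y = (5 - (2)·-2.9000 - (3)·-1.8000) / (7) = 2.3143
  z = (9 - (-4)·-2.9000 - (-4)·-1.5000) / (9) = -0.9556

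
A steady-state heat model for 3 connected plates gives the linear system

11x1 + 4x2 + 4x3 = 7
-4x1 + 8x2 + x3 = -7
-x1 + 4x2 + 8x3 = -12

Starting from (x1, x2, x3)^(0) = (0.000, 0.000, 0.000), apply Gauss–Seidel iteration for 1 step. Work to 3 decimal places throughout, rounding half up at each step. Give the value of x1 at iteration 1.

Iteration 1:
  x1 = (7 - (4)·0.000 - (4)·0.000) / (11) = 0.636
  x2 = (-7 - (-4)·0.636 - (1)·0.000) / (8) = -0.557
  x3 = (-12 - (-1)·0.636 - (4)·-0.557) / (8) = -1.142

0.636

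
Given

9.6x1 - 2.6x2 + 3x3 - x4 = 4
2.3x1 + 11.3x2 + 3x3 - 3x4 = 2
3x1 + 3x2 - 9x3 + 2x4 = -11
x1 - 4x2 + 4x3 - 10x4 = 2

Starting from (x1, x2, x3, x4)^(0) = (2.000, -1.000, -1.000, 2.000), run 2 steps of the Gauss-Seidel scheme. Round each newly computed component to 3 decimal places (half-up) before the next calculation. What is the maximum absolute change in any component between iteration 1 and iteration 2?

1.132

Iteration 1:
  x1 = (4 - (-2.6)·-1.000 - (3)·-1.000 - (-1)·2.000) / (9.6) = 0.667
  x2 = (2 - (2.3)·0.667 - (3)·-1.000 - (-3)·2.000) / (11.3) = 0.838
  x3 = (-11 - (3)·0.667 - (3)·0.838 - (2)·2.000) / (-9) = 2.168
  x4 = (2 - (1)·0.667 - (-4)·0.838 - (4)·2.168) / (-10) = 0.399
Iteration 2:
  x1 = (4 - (-2.6)·0.838 - (3)·2.168 - (-1)·0.399) / (9.6) = 0.008
  x2 = (2 - (2.3)·0.008 - (3)·2.168 - (-3)·0.399) / (11.3) = -0.294
  x3 = (-11 - (3)·0.008 - (3)·-0.294 - (2)·0.399) / (-9) = 1.216
  x4 = (2 - (1)·0.008 - (-4)·-0.294 - (4)·1.216) / (-10) = 0.405
Change: (-0.659, -1.132, -0.952, 0.006) → max |·| = 1.132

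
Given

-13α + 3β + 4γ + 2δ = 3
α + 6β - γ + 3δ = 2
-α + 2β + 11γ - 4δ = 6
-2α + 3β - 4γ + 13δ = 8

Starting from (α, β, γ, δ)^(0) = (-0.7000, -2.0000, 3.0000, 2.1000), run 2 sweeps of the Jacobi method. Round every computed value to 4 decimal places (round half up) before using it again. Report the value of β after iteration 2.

-0.4369

Iteration 1:
  α = (3 - (3)·-2.0000 - (4)·3.0000 - (2)·2.1000) / (-13) = 0.5538
  β = (2 - (1)·-0.7000 - (-1)·3.0000 - (3)·2.1000) / (6) = -0.1000
  γ = (6 - (-1)·-0.7000 - (2)·-2.0000 - (-4)·2.1000) / (11) = 1.6091
  δ = (8 - (-2)·-0.7000 - (3)·-2.0000 - (-4)·3.0000) / (13) = 1.8923
Iteration 2:
  α = (3 - (3)·-0.1000 - (4)·1.6091 - (2)·1.8923) / (-13) = 0.5324
  β = (2 - (1)·0.5538 - (-1)·1.6091 - (3)·1.8923) / (6) = -0.4369
  γ = (6 - (-1)·0.5538 - (2)·-0.1000 - (-4)·1.8923) / (11) = 1.3021
  δ = (8 - (-2)·0.5538 - (3)·-0.1000 - (-4)·1.6091) / (13) = 1.2188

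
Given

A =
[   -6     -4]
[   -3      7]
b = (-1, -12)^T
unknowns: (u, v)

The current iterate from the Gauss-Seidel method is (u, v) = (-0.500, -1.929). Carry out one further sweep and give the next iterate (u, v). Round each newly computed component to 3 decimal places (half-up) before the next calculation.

One sweep:
  u = (-1 - (-4)·-1.929) / (-6) = 1.453
  v = (-12 - (-3)·1.453) / (7) = -1.092

(1.453, -1.092)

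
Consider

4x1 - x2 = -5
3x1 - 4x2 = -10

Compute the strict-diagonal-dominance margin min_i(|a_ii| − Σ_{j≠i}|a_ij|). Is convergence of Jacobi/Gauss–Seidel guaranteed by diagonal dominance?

row 1: |4| − (1) = 3
row 2: |-4| − (3) = 1
minimum over rows = 1 → strictly diagonally dominant (convergence guaranteed)

1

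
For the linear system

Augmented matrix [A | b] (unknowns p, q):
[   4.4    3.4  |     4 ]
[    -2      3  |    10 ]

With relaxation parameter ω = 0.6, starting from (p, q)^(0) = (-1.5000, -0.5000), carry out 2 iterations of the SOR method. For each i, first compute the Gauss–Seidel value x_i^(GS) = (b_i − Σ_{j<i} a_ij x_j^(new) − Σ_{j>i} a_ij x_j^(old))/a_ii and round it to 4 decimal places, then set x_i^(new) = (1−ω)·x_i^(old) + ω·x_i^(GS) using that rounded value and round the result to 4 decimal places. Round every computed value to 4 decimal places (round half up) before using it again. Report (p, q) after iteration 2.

(-0.2510, 2.6480)

Iteration 1:
  p: GS value = (4 - (3.4)·-0.5000) / (4.4) = 1.2955;  p ← (1−ω)·-1.5000 + ω·1.2955 = 0.1773
  q: GS value = (10 - (-2)·0.1773) / (3) = 3.4515;  q ← (1−ω)·-0.5000 + ω·3.4515 = 1.8709
Iteration 2:
  p: GS value = (4 - (3.4)·1.8709) / (4.4) = -0.5366;  p ← (1−ω)·0.1773 + ω·-0.5366 = -0.2510
  q: GS value = (10 - (-2)·-0.2510) / (3) = 3.1660;  q ← (1−ω)·1.8709 + ω·3.1660 = 2.6480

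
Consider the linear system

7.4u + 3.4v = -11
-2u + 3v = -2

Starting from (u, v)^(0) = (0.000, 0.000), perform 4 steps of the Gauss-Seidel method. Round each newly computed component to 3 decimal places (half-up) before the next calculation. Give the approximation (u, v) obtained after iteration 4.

Iteration 1:
  u = (-11 - (3.4)·0.000) / (7.4) = -1.486
  v = (-2 - (-2)·-1.486) / (3) = -1.657
Iteration 2:
  u = (-11 - (3.4)·-1.657) / (7.4) = -0.725
  v = (-2 - (-2)·-0.725) / (3) = -1.150
Iteration 3:
  u = (-11 - (3.4)·-1.150) / (7.4) = -0.958
  v = (-2 - (-2)·-0.958) / (3) = -1.305
Iteration 4:
  u = (-11 - (3.4)·-1.305) / (7.4) = -0.887
  v = (-2 - (-2)·-0.887) / (3) = -1.258

(-0.887, -1.258)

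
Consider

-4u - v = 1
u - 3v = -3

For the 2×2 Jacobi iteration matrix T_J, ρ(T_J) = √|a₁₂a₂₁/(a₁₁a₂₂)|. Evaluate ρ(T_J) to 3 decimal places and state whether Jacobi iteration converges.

0.289

a₁₂a₂₁/(a₁₁a₂₂) = (-1)·(1) / ((-4)·(-3)) = -0.083333
ρ = √|-0.083333| = √0.083333 = 0.289
ρ < 1, so Jacobi converges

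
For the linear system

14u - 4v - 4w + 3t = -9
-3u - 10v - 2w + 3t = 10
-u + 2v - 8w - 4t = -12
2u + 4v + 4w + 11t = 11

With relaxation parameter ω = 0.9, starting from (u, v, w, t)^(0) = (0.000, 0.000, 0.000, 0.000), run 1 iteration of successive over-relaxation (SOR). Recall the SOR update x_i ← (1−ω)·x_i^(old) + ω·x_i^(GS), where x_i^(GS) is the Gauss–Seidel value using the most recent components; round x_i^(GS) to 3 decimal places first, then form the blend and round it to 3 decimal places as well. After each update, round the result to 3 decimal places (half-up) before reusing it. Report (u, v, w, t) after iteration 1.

(-0.579, -0.743, 1.248, 0.830)

Iteration 1:
  u: GS value = (-9 - (-4)·0.000 - (-4)·0.000 - (3)·0.000) / (14) = -0.643;  u ← (1−ω)·0.000 + ω·-0.643 = -0.579
  v: GS value = (10 - (-3)·-0.579 - (-2)·0.000 - (3)·0.000) / (-10) = -0.826;  v ← (1−ω)·0.000 + ω·-0.826 = -0.743
  w: GS value = (-12 - (-1)·-0.579 - (2)·-0.743 - (-4)·0.000) / (-8) = 1.387;  w ← (1−ω)·0.000 + ω·1.387 = 1.248
  t: GS value = (11 - (2)·-0.579 - (4)·-0.743 - (4)·1.248) / (11) = 0.922;  t ← (1−ω)·0.000 + ω·0.922 = 0.830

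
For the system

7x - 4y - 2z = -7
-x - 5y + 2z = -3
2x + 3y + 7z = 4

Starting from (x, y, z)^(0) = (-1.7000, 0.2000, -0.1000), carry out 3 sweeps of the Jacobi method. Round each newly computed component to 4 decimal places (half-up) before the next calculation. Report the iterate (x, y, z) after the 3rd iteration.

Iteration 1:
  x = (-7 - (-4)·0.2000 - (-2)·-0.1000) / (7) = -0.9143
  y = (-3 - (-1)·-1.7000 - (2)·-0.1000) / (-5) = 0.9000
  z = (4 - (2)·-1.7000 - (3)·0.2000) / (7) = 0.9714
Iteration 2:
  x = (-7 - (-4)·0.9000 - (-2)·0.9714) / (7) = -0.2082
  y = (-3 - (-1)·-0.9143 - (2)·0.9714) / (-5) = 1.1714
  z = (4 - (2)·-0.9143 - (3)·0.9000) / (7) = 0.4469
Iteration 3:
  x = (-7 - (-4)·1.1714 - (-2)·0.4469) / (7) = -0.2029
  y = (-3 - (-1)·-0.2082 - (2)·0.4469) / (-5) = 0.8204
  z = (4 - (2)·-0.2082 - (3)·1.1714) / (7) = 0.1289

(-0.2029, 0.8204, 0.1289)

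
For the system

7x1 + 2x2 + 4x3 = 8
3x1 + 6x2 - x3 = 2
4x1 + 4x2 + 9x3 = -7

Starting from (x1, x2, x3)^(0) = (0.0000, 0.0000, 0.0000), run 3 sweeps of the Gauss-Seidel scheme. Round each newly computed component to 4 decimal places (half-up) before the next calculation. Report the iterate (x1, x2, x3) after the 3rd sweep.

(2.0916, -0.9220, -1.2976)

Iteration 1:
  x1 = (8 - (2)·0.0000 - (4)·0.0000) / (7) = 1.1429
  x2 = (2 - (3)·1.1429 - (-1)·0.0000) / (6) = -0.2381
  x3 = (-7 - (4)·1.1429 - (4)·-0.2381) / (9) = -1.1799
Iteration 2:
  x1 = (8 - (2)·-0.2381 - (4)·-1.1799) / (7) = 1.8851
  x2 = (2 - (3)·1.8851 - (-1)·-1.1799) / (6) = -0.8059
  x3 = (-7 - (4)·1.8851 - (4)·-0.8059) / (9) = -1.2574
Iteration 3:
  x1 = (8 - (2)·-0.8059 - (4)·-1.2574) / (7) = 2.0916
  x2 = (2 - (3)·2.0916 - (-1)·-1.2574) / (6) = -0.9220
  x3 = (-7 - (4)·2.0916 - (4)·-0.9220) / (9) = -1.2976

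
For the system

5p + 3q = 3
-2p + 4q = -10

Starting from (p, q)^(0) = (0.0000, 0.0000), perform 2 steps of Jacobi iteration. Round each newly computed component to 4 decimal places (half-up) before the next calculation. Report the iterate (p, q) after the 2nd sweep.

Iteration 1:
  p = (3 - (3)·0.0000) / (5) = 0.6000
  q = (-10 - (-2)·0.0000) / (4) = -2.5000
Iteration 2:
  p = (3 - (3)·-2.5000) / (5) = 2.1000
  q = (-10 - (-2)·0.6000) / (4) = -2.2000

(2.1000, -2.2000)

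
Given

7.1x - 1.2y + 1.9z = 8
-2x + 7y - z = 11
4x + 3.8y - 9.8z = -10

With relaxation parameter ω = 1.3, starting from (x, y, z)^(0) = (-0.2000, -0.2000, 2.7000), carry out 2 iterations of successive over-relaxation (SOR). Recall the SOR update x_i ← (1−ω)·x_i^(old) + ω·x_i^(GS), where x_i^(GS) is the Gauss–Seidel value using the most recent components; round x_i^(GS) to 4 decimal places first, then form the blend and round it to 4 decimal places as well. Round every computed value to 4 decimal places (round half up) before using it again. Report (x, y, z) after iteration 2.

Iteration 1:
  x: GS value = (8 - (-1.2)·-0.2000 - (1.9)·2.7000) / (7.1) = 0.3704;  x ← (1−ω)·-0.2000 + ω·0.3704 = 0.5415
  y: GS value = (11 - (-2)·0.5415 - (-1)·2.7000) / (7) = 2.1119;  y ← (1−ω)·-0.2000 + ω·2.1119 = 2.8055
  z: GS value = (-10 - (4)·0.5415 - (3.8)·2.8055) / (-9.8) = 2.3293;  z ← (1−ω)·2.7000 + ω·2.3293 = 2.2181
Iteration 2:
  x: GS value = (8 - (-1.2)·2.8055 - (1.9)·2.2181) / (7.1) = 1.0074;  x ← (1−ω)·0.5415 + ω·1.0074 = 1.1472
  y: GS value = (11 - (-2)·1.1472 - (-1)·2.2181) / (7) = 2.2161;  y ← (1−ω)·2.8055 + ω·2.2161 = 2.0393
  z: GS value = (-10 - (4)·1.1472 - (3.8)·2.0393) / (-9.8) = 2.2794;  z ← (1−ω)·2.2181 + ω·2.2794 = 2.2978

(1.1472, 2.0393, 2.2978)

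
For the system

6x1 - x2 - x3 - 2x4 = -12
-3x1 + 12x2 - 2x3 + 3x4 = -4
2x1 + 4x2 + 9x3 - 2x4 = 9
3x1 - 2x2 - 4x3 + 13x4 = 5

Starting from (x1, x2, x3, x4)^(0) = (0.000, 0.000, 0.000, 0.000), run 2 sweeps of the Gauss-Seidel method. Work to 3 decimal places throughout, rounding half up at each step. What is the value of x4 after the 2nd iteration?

Iteration 1:
  x1 = (-12 - (-1)·0.000 - (-1)·0.000 - (-2)·0.000) / (6) = -2.000
  x2 = (-4 - (-3)·-2.000 - (-2)·0.000 - (3)·0.000) / (12) = -0.833
  x3 = (9 - (2)·-2.000 - (4)·-0.833 - (-2)·0.000) / (9) = 1.815
  x4 = (5 - (3)·-2.000 - (-2)·-0.833 - (-4)·1.815) / (13) = 1.276
Iteration 2:
  x1 = (-12 - (-1)·-0.833 - (-1)·1.815 - (-2)·1.276) / (6) = -1.411
  x2 = (-4 - (-3)·-1.411 - (-2)·1.815 - (3)·1.276) / (12) = -0.703
  x3 = (9 - (2)·-1.411 - (4)·-0.703 - (-2)·1.276) / (9) = 1.910
  x4 = (5 - (3)·-1.411 - (-2)·-0.703 - (-4)·1.910) / (13) = 1.190

1.190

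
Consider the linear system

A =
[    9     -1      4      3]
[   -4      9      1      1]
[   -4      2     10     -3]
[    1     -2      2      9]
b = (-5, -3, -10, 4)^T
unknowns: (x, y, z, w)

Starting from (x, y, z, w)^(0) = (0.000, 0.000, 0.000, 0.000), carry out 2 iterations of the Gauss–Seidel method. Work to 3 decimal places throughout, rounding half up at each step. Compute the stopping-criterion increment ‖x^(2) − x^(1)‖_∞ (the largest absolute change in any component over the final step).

0.244

Iteration 1:
  x = (-5 - (-1)·0.000 - (4)·0.000 - (3)·0.000) / (9) = -0.556
  y = (-3 - (-4)·-0.556 - (1)·0.000 - (1)·0.000) / (9) = -0.580
  z = (-10 - (-4)·-0.556 - (2)·-0.580 - (-3)·0.000) / (10) = -1.106
  w = (4 - (1)·-0.556 - (-2)·-0.580 - (2)·-1.106) / (9) = 0.623
Iteration 2:
  x = (-5 - (-1)·-0.580 - (4)·-1.106 - (3)·0.623) / (9) = -0.336
  y = (-3 - (-4)·-0.336 - (1)·-1.106 - (1)·0.623) / (9) = -0.429
  z = (-10 - (-4)·-0.336 - (2)·-0.429 - (-3)·0.623) / (10) = -0.862
  w = (4 - (1)·-0.336 - (-2)·-0.429 - (2)·-0.862) / (9) = 0.578
Change: (0.220, 0.151, 0.244, -0.045) → max |·| = 0.244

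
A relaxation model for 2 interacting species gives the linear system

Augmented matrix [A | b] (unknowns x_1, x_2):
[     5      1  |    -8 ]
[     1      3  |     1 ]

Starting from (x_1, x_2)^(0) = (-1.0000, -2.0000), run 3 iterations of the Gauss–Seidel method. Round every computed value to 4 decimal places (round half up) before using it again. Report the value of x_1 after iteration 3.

Iteration 1:
  x_1 = (-8 - (1)·-2.0000) / (5) = -1.2000
  x_2 = (1 - (1)·-1.2000) / (3) = 0.7333
Iteration 2:
  x_1 = (-8 - (1)·0.7333) / (5) = -1.7467
  x_2 = (1 - (1)·-1.7467) / (3) = 0.9156
Iteration 3:
  x_1 = (-8 - (1)·0.9156) / (5) = -1.7831
  x_2 = (1 - (1)·-1.7831) / (3) = 0.9277

-1.7831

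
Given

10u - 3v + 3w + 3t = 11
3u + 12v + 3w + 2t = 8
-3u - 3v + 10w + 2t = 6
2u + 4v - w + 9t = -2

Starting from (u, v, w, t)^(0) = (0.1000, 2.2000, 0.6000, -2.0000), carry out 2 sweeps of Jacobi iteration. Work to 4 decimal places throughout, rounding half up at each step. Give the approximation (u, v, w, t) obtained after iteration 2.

(1.1872, -0.1082, 1.7326, -0.8856)

Iteration 1:
  u = (11 - (-3)·2.2000 - (3)·0.6000 - (3)·-2.0000) / (10) = 2.1800
  v = (8 - (3)·0.1000 - (3)·0.6000 - (2)·-2.0000) / (12) = 0.8250
  w = (6 - (-3)·0.1000 - (-3)·2.2000 - (2)·-2.0000) / (10) = 1.6900
  t = (-2 - (2)·0.1000 - (4)·2.2000 - (-1)·0.6000) / (9) = -1.1556
Iteration 2:
  u = (11 - (-3)·0.8250 - (3)·1.6900 - (3)·-1.1556) / (10) = 1.1872
  v = (8 - (3)·2.1800 - (3)·1.6900 - (2)·-1.1556) / (12) = -0.1082
  w = (6 - (-3)·2.1800 - (-3)·0.8250 - (2)·-1.1556) / (10) = 1.7326
  t = (-2 - (2)·2.1800 - (4)·0.8250 - (-1)·1.6900) / (9) = -0.8856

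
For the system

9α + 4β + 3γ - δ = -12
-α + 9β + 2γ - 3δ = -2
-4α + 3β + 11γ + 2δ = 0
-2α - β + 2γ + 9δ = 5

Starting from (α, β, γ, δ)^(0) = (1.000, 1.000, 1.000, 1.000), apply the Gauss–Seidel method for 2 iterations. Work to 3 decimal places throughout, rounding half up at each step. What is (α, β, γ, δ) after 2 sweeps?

Iteration 1:
  α = (-12 - (4)·1.000 - (3)·1.000 - (-1)·1.000) / (9) = -2.000
  β = (-2 - (-1)·-2.000 - (2)·1.000 - (-3)·1.000) / (9) = -0.333
  γ = (0 - (-4)·-2.000 - (3)·-0.333 - (2)·1.000) / (11) = -0.818
  δ = (5 - (-2)·-2.000 - (-1)·-0.333 - (2)·-0.818) / (9) = 0.256
Iteration 2:
  α = (-12 - (4)·-0.333 - (3)·-0.818 - (-1)·0.256) / (9) = -0.884
  β = (-2 - (-1)·-0.884 - (2)·-0.818 - (-3)·0.256) / (9) = -0.053
  γ = (0 - (-4)·-0.884 - (3)·-0.053 - (2)·0.256) / (11) = -0.354
  δ = (5 - (-2)·-0.884 - (-1)·-0.053 - (2)·-0.354) / (9) = 0.432

(-0.884, -0.053, -0.354, 0.432)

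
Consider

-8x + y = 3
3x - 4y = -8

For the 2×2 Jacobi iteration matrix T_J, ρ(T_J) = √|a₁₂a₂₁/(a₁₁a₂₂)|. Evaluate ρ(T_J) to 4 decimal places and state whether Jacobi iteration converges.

a₁₂a₂₁/(a₁₁a₂₂) = (1)·(3) / ((-8)·(-4)) = 0.093750
ρ = √|0.093750| = √0.093750 = 0.3062
ρ < 1, so Jacobi converges

0.3062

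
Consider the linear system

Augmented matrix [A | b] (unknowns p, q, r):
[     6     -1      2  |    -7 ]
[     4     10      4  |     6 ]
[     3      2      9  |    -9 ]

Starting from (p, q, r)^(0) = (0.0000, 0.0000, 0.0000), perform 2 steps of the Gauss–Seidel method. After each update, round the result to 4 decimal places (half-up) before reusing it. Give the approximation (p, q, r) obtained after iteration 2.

Iteration 1:
  p = (-7 - (-1)·0.0000 - (2)·0.0000) / (6) = -1.1667
  q = (6 - (4)·-1.1667 - (4)·0.0000) / (10) = 1.0667
  r = (-9 - (3)·-1.1667 - (2)·1.0667) / (9) = -0.8481
Iteration 2:
  p = (-7 - (-1)·1.0667 - (2)·-0.8481) / (6) = -0.7062
  q = (6 - (4)·-0.7062 - (4)·-0.8481) / (10) = 1.2217
  r = (-9 - (3)·-0.7062 - (2)·1.2217) / (9) = -1.0361

(-0.7062, 1.2217, -1.0361)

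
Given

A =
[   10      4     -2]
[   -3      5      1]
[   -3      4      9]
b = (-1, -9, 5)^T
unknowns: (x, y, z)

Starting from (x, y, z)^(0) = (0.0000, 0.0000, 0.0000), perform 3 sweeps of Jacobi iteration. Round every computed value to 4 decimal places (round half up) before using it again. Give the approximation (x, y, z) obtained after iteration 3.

Iteration 1:
  x = (-1 - (4)·0.0000 - (-2)·0.0000) / (10) = -0.1000
  y = (-9 - (-3)·0.0000 - (1)·0.0000) / (5) = -1.8000
  z = (5 - (-3)·0.0000 - (4)·0.0000) / (9) = 0.5556
Iteration 2:
  x = (-1 - (4)·-1.8000 - (-2)·0.5556) / (10) = 0.7311
  y = (-9 - (-3)·-0.1000 - (1)·0.5556) / (5) = -1.9711
  z = (5 - (-3)·-0.1000 - (4)·-1.8000) / (9) = 1.3222
Iteration 3:
  x = (-1 - (4)·-1.9711 - (-2)·1.3222) / (10) = 0.9529
  y = (-9 - (-3)·0.7311 - (1)·1.3222) / (5) = -1.6258
  z = (5 - (-3)·0.7311 - (4)·-1.9711) / (9) = 1.6753

(0.9529, -1.6258, 1.6753)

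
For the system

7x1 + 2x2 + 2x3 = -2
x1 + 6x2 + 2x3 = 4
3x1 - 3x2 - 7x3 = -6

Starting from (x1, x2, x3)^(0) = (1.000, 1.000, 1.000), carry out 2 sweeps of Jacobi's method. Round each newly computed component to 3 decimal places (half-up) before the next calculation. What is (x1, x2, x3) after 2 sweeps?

Iteration 1:
  x1 = (-2 - (2)·1.000 - (2)·1.000) / (7) = -0.857
  x2 = (4 - (1)·1.000 - (2)·1.000) / (6) = 0.167
  x3 = (-6 - (3)·1.000 - (-3)·1.000) / (-7) = 0.857
Iteration 2:
  x1 = (-2 - (2)·0.167 - (2)·0.857) / (7) = -0.578
  x2 = (4 - (1)·-0.857 - (2)·0.857) / (6) = 0.524
  x3 = (-6 - (3)·-0.857 - (-3)·0.167) / (-7) = 0.418

(-0.578, 0.524, 0.418)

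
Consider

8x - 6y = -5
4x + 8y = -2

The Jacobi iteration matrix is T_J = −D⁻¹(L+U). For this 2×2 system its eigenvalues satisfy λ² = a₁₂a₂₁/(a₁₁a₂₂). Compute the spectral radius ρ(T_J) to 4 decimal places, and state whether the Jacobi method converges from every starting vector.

a₁₂a₂₁/(a₁₁a₂₂) = (-6)·(4) / ((8)·(8)) = -0.375000
ρ = √|-0.375000| = √0.375000 = 0.6124
ρ < 1, so Jacobi converges

0.6124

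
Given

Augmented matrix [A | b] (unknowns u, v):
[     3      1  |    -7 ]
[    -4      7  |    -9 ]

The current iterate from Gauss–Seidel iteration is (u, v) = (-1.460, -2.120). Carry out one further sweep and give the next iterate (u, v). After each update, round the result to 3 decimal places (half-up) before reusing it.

(-1.627, -2.215)

One sweep:
  u = (-7 - (1)·-2.120) / (3) = -1.627
  v = (-9 - (-4)·-1.627) / (7) = -2.215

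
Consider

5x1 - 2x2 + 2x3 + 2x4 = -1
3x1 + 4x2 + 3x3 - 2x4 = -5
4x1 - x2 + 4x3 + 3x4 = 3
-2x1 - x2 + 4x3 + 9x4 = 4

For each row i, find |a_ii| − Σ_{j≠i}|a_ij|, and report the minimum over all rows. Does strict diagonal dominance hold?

-4

row 1: |5| − (2+2+2) = -1
row 2: |4| − (3+3+2) = -4
row 3: |4| − (4+1+3) = -4
row 4: |9| − (2+1+4) = 2
minimum over rows = -4 → not strictly diagonally dominant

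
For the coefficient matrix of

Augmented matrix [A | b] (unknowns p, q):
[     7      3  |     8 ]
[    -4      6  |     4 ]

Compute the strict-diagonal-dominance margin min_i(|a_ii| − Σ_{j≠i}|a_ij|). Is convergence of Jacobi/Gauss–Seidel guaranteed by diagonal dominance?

2

row 1: |7| − (3) = 4
row 2: |6| − (4) = 2
minimum over rows = 2 → strictly diagonally dominant (convergence guaranteed)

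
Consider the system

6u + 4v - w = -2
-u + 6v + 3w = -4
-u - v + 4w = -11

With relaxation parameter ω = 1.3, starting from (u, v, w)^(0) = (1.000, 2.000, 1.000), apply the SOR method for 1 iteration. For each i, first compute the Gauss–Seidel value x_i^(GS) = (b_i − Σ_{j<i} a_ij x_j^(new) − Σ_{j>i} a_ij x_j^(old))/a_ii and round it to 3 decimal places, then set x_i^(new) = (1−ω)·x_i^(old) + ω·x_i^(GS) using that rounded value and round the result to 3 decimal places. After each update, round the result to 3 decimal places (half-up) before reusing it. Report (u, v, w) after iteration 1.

(-2.250, -2.605, -5.453)

Iteration 1:
  u: GS value = (-2 - (4)·2.000 - (-1)·1.000) / (6) = -1.500;  u ← (1−ω)·1.000 + ω·-1.500 = -2.250
  v: GS value = (-4 - (-1)·-2.250 - (3)·1.000) / (6) = -1.542;  v ← (1−ω)·2.000 + ω·-1.542 = -2.605
  w: GS value = (-11 - (-1)·-2.250 - (-1)·-2.605) / (4) = -3.964;  w ← (1−ω)·1.000 + ω·-3.964 = -5.453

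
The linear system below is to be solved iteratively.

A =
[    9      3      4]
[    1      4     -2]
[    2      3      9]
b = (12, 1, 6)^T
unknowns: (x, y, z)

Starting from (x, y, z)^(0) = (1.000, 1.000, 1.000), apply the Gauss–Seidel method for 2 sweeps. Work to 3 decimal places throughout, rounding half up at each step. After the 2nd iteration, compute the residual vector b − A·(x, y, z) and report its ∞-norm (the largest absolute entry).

1.100

Iteration 1:
  x = (12 - (3)·1.000 - (4)·1.000) / (9) = 0.556
  y = (1 - (1)·0.556 - (-2)·1.000) / (4) = 0.611
  z = (6 - (2)·0.556 - (3)·0.611) / (9) = 0.339
Iteration 2:
  x = (12 - (3)·0.611 - (4)·0.339) / (9) = 0.979
  y = (1 - (1)·0.979 - (-2)·0.339) / (4) = 0.175
  z = (6 - (2)·0.979 - (3)·0.175) / (9) = 0.391
Residual b − A·x = (1.100, 0.103, -0.002); ∞-norm = 1.100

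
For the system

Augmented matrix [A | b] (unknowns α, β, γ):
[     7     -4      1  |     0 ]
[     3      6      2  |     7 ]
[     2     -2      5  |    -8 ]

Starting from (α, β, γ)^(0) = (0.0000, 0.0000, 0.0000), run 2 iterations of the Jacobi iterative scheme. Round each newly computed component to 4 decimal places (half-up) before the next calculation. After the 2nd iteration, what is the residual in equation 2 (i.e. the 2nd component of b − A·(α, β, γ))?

-3.6193

Iteration 1:
  α = (0 - (-4)·0.0000 - (1)·0.0000) / (7) = 0.0000
  β = (7 - (3)·0.0000 - (2)·0.0000) / (6) = 1.1667
  γ = (-8 - (2)·0.0000 - (-2)·0.0000) / (5) = -1.6000
Iteration 2:
  α = (0 - (-4)·1.1667 - (1)·-1.6000) / (7) = 0.8953
  β = (7 - (3)·0.0000 - (2)·-1.6000) / (6) = 1.7000
  γ = (-8 - (2)·0.0000 - (-2)·1.1667) / (5) = -1.1333
Residual b − A·x = (1.6662, -3.6193, -0.7241)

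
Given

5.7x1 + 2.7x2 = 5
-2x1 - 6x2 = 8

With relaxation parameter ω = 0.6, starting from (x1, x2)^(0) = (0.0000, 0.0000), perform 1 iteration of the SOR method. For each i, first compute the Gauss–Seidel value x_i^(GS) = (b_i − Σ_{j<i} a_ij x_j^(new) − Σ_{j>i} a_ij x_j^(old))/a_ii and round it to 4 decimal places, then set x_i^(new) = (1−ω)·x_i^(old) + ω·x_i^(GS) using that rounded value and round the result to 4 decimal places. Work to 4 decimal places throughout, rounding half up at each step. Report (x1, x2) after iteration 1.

Iteration 1:
  x1: GS value = (5 - (2.7)·0.0000) / (5.7) = 0.8772;  x1 ← (1−ω)·0.0000 + ω·0.8772 = 0.5263
  x2: GS value = (8 - (-2)·0.5263) / (-6) = -1.5088;  x2 ← (1−ω)·0.0000 + ω·-1.5088 = -0.9053

(0.5263, -0.9053)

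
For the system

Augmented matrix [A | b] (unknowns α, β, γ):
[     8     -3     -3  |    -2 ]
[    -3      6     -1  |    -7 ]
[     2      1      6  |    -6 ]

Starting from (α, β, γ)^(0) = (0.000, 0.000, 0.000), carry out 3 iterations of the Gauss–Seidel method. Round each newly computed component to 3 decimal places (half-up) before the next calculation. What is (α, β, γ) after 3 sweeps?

(-1.057, -1.757, -0.355)

Iteration 1:
  α = (-2 - (-3)·0.000 - (-3)·0.000) / (8) = -0.250
  β = (-7 - (-3)·-0.250 - (-1)·0.000) / (6) = -1.292
  γ = (-6 - (2)·-0.250 - (1)·-1.292) / (6) = -0.701
Iteration 2:
  α = (-2 - (-3)·-1.292 - (-3)·-0.701) / (8) = -0.997
  β = (-7 - (-3)·-0.997 - (-1)·-0.701) / (6) = -1.782
  γ = (-6 - (2)·-0.997 - (1)·-1.782) / (6) = -0.371
Iteration 3:
  α = (-2 - (-3)·-1.782 - (-3)·-0.371) / (8) = -1.057
  β = (-7 - (-3)·-1.057 - (-1)·-0.371) / (6) = -1.757
  γ = (-6 - (2)·-1.057 - (1)·-1.757) / (6) = -0.355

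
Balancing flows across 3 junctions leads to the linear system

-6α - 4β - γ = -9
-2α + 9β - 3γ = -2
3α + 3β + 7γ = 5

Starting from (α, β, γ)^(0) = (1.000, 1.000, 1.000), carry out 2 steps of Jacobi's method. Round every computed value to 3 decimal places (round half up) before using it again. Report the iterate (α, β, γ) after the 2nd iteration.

Iteration 1:
  α = (-9 - (-4)·1.000 - (-1)·1.000) / (-6) = 0.667
  β = (-2 - (-2)·1.000 - (-3)·1.000) / (9) = 0.333
  γ = (5 - (3)·1.000 - (3)·1.000) / (7) = -0.143
Iteration 2:
  α = (-9 - (-4)·0.333 - (-1)·-0.143) / (-6) = 1.302
  β = (-2 - (-2)·0.667 - (-3)·-0.143) / (9) = -0.122
  γ = (5 - (3)·0.667 - (3)·0.333) / (7) = 0.286

(1.302, -0.122, 0.286)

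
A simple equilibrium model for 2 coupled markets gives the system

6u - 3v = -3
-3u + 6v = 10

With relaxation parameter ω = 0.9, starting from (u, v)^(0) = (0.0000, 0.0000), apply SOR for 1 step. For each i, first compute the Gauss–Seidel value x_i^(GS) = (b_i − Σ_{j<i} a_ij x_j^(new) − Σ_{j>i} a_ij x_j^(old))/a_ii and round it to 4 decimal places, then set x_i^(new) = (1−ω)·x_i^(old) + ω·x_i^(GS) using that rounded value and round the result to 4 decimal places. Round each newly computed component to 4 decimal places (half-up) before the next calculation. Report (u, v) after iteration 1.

(-0.4500, 1.2975)

Iteration 1:
  u: GS value = (-3 - (-3)·0.0000) / (6) = -0.5000;  u ← (1−ω)·0.0000 + ω·-0.5000 = -0.4500
  v: GS value = (10 - (-3)·-0.4500) / (6) = 1.4417;  v ← (1−ω)·0.0000 + ω·1.4417 = 1.2975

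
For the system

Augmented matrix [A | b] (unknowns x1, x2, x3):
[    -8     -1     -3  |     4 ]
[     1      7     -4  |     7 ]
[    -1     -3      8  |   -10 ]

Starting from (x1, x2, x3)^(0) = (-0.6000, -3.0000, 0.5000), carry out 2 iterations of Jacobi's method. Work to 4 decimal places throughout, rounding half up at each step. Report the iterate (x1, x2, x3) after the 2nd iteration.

Iteration 1:
  x1 = (4 - (-1)·-3.0000 - (-3)·0.5000) / (-8) = -0.3125
  x2 = (7 - (1)·-0.6000 - (-4)·0.5000) / (7) = 1.3714
  x3 = (-10 - (-1)·-0.6000 - (-3)·-3.0000) / (8) = -2.4500
Iteration 2:
  x1 = (4 - (-1)·1.3714 - (-3)·-2.4500) / (-8) = 0.2473
  x2 = (7 - (1)·-0.3125 - (-4)·-2.4500) / (7) = -0.3554
  x3 = (-10 - (-1)·-0.3125 - (-3)·1.3714) / (8) = -0.7748

(0.2473, -0.3554, -0.7748)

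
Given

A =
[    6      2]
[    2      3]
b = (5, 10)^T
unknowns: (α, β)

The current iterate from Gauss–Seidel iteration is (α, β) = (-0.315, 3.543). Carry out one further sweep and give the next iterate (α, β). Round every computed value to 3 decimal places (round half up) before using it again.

(-0.348, 3.565)

One sweep:
  α = (5 - (2)·3.543) / (6) = -0.348
  β = (10 - (2)·-0.348) / (3) = 3.565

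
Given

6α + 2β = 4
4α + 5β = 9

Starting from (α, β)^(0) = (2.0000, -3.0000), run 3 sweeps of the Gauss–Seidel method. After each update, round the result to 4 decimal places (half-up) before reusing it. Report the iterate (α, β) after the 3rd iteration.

(0.2030, 1.6376)

Iteration 1:
  α = (4 - (2)·-3.0000) / (6) = 1.6667
  β = (9 - (4)·1.6667) / (5) = 0.4666
Iteration 2:
  α = (4 - (2)·0.4666) / (6) = 0.5111
  β = (9 - (4)·0.5111) / (5) = 1.3911
Iteration 3:
  α = (4 - (2)·1.3911) / (6) = 0.2030
  β = (9 - (4)·0.2030) / (5) = 1.6376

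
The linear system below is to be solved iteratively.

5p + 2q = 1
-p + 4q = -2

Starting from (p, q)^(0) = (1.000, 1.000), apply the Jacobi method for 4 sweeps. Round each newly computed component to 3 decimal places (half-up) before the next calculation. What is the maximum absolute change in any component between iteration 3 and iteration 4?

0.050

Iteration 1:
  p = (1 - (2)·1.000) / (5) = -0.200
  q = (-2 - (-1)·1.000) / (4) = -0.250
Iteration 2:
  p = (1 - (2)·-0.250) / (5) = 0.300
  q = (-2 - (-1)·-0.200) / (4) = -0.550
Iteration 3:
  p = (1 - (2)·-0.550) / (5) = 0.420
  q = (-2 - (-1)·0.300) / (4) = -0.425
Iteration 4:
  p = (1 - (2)·-0.425) / (5) = 0.370
  q = (-2 - (-1)·0.420) / (4) = -0.395
Change: (-0.050, 0.030) → max |·| = 0.050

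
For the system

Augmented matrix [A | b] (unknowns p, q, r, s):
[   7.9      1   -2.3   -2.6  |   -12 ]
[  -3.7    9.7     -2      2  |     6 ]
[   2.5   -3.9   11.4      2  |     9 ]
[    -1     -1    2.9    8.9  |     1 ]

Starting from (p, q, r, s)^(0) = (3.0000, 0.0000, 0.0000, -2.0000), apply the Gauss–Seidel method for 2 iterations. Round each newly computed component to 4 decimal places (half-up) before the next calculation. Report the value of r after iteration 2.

1.3950

Iteration 1:
  p = (-12 - (1)·0.0000 - (-2.3)·0.0000 - (-2.6)·-2.0000) / (7.9) = -2.1772
  q = (6 - (-3.7)·-2.1772 - (-2)·0.0000 - (2)·-2.0000) / (9.7) = 0.2004
  r = (9 - (2.5)·-2.1772 - (-3.9)·0.2004 - (2)·-2.0000) / (11.4) = 1.6864
  s = (1 - (-1)·-2.1772 - (-1)·0.2004 - (2.9)·1.6864) / (8.9) = -0.6593
Iteration 2:
  p = (-12 - (1)·0.2004 - (-2.3)·1.6864 - (-2.6)·-0.6593) / (7.9) = -1.2704
  q = (6 - (-3.7)·-1.2704 - (-2)·1.6864 - (2)·-0.6593) / (9.7) = 0.6176
  r = (9 - (2.5)·-1.2704 - (-3.9)·0.6176 - (2)·-0.6593) / (11.4) = 1.3950
  s = (1 - (-1)·-1.2704 - (-1)·0.6176 - (2.9)·1.3950) / (8.9) = -0.4155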